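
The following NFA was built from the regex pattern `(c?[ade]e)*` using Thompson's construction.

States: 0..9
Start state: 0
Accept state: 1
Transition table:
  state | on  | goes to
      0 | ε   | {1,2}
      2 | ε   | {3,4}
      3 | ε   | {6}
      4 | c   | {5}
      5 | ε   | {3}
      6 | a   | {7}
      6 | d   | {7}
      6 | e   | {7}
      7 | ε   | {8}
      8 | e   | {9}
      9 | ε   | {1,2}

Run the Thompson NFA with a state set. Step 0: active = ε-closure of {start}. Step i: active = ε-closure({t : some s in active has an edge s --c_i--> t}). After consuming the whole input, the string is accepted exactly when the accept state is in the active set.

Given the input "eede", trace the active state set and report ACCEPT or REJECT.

S₀ = ε-closure({0}) = {0,1,2,3,4,6}
'e' @ 1: {7,8}
'e' @ 2: {1,2,3,4,6,9}  (accept∈set)
'd' @ 3: {7,8}
'e' @ 4: {1,2,3,4,6,9}  (accept∈set)
final: {1,2,3,4,6,9}; accept 1 in set

Answer: ACCEPT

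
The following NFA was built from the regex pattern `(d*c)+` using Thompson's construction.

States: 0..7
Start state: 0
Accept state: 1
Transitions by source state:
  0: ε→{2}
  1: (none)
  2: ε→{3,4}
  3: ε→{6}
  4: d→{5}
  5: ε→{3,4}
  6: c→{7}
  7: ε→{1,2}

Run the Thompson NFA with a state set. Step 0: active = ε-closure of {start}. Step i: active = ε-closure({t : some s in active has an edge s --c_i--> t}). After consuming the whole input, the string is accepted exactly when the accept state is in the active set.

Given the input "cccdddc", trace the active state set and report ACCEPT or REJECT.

Answer: ACCEPT

Steps:
S₀ = ε-closure({0}) = {0,2,3,4,6}
'c' @ 1: {1,2,3,4,6,7}  (accept∈set)
'c' @ 2: {1,2,3,4,6,7}  (accept∈set)
'c' @ 3: {1,2,3,4,6,7}  (accept∈set)
'd' @ 4: {3,4,5,6}
'd' @ 5: {3,4,5,6}
'd' @ 6: {3,4,5,6}
'c' @ 7: {1,2,3,4,6,7}  (accept∈set)
after full input: {1,2,3,4,6,7}  (accept=1 in)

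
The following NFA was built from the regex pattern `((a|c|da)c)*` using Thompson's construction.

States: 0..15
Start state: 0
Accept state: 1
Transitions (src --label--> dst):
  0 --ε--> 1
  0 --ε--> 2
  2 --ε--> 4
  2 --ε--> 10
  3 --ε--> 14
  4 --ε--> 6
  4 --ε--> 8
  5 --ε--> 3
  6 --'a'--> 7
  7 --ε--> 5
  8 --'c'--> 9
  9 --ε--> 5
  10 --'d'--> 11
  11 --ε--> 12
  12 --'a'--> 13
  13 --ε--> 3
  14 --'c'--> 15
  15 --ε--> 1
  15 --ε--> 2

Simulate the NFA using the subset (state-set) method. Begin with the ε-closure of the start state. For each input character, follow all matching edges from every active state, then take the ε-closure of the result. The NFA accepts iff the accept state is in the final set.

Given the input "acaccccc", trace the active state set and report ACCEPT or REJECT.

start: ε-closure({0}) = {0,1,2,4,6,8,10}
'a' @ 1: {3,5,7,14}
'c' @ 2: {1,2,4,6,8,10,15}  ✓accept
'a' @ 3: {3,5,7,14}
'c' @ 4: {1,2,4,6,8,10,15}  ✓accept
'c' @ 5: {3,5,9,14}
'c' @ 6: {1,2,4,6,8,10,15}  ✓accept
'c' @ 7: {3,5,9,14}
'c' @ 8: {1,2,4,6,8,10,15}  ✓accept
final: {1,2,4,6,8,10,15}; accept 1 in set

Answer: ACCEPT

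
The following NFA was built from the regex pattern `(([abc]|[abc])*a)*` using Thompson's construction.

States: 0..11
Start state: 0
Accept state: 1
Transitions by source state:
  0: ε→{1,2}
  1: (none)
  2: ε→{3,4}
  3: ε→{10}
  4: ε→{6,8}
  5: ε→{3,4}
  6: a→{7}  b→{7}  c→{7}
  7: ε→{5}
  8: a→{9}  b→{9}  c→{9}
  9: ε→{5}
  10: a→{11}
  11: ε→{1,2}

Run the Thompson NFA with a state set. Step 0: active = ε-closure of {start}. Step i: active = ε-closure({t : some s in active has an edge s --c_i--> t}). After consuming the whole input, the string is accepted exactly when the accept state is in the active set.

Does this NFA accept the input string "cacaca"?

Answer: ACCEPT

Steps:
start: ε-closure({0}) = {0,1,2,3,4,6,8,10}
'c' @ 1: {3,4,5,6,7,8,9,10}
'a' @ 2: {1,2,3,4,5,6,7,8,9,10,11}  ✓accept
'c' @ 3: {3,4,5,6,7,8,9,10}
'a' @ 4: {1,2,3,4,5,6,7,8,9,10,11}  ✓accept
'c' @ 5: {3,4,5,6,7,8,9,10}
'a' @ 6: {1,2,3,4,5,6,7,8,9,10,11}  ✓accept
after full input: {1,2,3,4,5,6,7,8,9,10,11}  (accept=1 in)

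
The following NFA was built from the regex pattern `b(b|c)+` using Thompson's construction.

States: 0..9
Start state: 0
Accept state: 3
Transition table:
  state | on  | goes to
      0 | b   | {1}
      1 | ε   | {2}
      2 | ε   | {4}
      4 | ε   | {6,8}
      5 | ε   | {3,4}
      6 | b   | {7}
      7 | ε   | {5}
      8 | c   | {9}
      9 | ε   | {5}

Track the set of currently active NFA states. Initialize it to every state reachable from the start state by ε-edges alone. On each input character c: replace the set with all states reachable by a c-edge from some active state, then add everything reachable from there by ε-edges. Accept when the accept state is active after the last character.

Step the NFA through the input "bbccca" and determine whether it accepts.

Answer: REJECT

Derivation:
S₀ = ε-closure({0}) = {0}
'b' @ 1: {1,2,4,6,8}
'b' @ 2: {3,4,5,6,7,8}  ✓accept
'c' @ 3: {3,4,5,6,8,9}  ✓accept
'c' @ 4: {3,4,5,6,8,9}  ✓accept
'c' @ 5: {3,4,5,6,8,9}  ✓accept
'a' @ 6: {}  — state set empty
final: {}; accept 3 not in set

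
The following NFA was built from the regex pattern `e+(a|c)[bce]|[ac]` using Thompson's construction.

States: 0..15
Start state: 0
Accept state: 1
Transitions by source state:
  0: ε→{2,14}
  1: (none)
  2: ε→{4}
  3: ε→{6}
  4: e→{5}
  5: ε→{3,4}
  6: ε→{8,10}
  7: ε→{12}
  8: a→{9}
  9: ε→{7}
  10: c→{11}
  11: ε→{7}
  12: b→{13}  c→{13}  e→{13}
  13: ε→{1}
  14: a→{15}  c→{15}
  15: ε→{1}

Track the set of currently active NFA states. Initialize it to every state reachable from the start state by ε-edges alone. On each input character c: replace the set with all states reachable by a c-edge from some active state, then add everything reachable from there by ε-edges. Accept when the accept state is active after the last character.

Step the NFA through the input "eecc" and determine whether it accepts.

Answer: ACCEPT

Steps:
initial (ε-close {0}): {0,2,4,14}
'e' @ 1: {3,4,5,6,8,10}
'e' @ 2: {3,4,5,6,8,10}
'c' @ 3: {7,11,12}
'c' @ 4: {1,13}  [accepting]
final: {1,13}; accept 1 in set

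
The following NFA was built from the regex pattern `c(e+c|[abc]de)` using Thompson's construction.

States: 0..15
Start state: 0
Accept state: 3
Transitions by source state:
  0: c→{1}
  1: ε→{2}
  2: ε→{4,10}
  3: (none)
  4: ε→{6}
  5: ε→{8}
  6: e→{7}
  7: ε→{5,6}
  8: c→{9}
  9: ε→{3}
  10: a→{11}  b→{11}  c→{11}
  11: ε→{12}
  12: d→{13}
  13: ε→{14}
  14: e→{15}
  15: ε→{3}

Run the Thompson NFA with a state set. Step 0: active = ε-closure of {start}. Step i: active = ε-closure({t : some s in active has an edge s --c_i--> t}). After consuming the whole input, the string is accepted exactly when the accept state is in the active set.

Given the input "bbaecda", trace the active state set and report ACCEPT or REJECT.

Answer: REJECT

Derivation:
S₀ = ε-closure({0}) = {0}
'b' @ 1: {}  — no active states
rest 'baecda' ignored (set empty)
final: {}; accept 3 not in set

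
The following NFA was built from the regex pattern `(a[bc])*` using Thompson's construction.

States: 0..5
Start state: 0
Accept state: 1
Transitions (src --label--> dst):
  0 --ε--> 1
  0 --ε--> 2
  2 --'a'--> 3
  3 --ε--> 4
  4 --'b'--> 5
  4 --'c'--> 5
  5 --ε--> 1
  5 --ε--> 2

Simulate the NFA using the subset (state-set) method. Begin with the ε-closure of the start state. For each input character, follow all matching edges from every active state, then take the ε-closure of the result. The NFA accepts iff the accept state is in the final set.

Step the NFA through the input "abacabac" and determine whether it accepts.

Answer: ACCEPT

Derivation:
S₀ = ε-closure({0}) = {0,1,2}
'a' @ 1: {3,4}
'b' @ 2: {1,2,5}  ✓accept
'a' @ 3: {3,4}
'c' @ 4: {1,2,5}  ✓accept
'a' @ 5: {3,4}
'b' @ 6: {1,2,5}  ✓accept
'a' @ 7: {3,4}
'c' @ 8: {1,2,5}  ✓accept
end set {1,2,5} — state 1 in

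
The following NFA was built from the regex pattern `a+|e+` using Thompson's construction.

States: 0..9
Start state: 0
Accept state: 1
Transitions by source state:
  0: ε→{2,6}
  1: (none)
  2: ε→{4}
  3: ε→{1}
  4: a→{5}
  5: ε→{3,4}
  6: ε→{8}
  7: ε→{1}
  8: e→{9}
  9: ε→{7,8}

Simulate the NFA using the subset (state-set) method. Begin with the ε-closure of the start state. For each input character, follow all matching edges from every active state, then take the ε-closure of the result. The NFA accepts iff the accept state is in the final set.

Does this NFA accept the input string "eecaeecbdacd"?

Answer: REJECT

Derivation:
start: ε-closure({0}) = {0,2,4,6,8}
'e' @ 1: {1,7,8,9}  (accept∈set)
'e' @ 2: {1,7,8,9}  (accept∈set)
'c' @ 3: {}  — dead — no transitions
rest 'aeecbdacd' ignored (set empty)
final: {}; accept 1 not in set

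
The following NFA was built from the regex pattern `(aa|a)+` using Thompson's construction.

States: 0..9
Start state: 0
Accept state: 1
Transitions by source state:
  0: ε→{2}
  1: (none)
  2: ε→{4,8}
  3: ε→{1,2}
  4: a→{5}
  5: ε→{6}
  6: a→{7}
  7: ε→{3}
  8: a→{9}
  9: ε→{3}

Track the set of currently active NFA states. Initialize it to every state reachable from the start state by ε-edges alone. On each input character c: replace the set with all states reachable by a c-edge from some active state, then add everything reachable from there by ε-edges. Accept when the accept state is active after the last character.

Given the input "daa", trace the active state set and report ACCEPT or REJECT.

Answer: REJECT

Trace:
initial (ε-close {0}): {0,2,4,8}
'd' @ 1: {}  — no active states
rest 'aa' ignored (set empty)
after full input: {}  (accept=1 not in)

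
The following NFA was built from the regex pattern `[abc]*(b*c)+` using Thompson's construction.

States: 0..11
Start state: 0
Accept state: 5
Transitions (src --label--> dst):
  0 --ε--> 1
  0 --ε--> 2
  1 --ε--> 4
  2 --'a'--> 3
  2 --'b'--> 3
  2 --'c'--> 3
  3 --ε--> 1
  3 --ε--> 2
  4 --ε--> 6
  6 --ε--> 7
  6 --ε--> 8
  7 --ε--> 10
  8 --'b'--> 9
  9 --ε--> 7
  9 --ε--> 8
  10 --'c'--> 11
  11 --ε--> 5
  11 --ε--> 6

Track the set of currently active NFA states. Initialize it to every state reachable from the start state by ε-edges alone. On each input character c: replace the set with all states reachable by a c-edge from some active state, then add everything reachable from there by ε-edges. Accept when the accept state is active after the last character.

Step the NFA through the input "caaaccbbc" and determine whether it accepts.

S₀ = ε-closure({0}) = {0,1,2,4,6,7,8,10}
'c' @ 1: {1,2,3,4,5,6,7,8,10,11}  ✓accept
'a' @ 2: {1,2,3,4,6,7,8,10}
'a' @ 3: {1,2,3,4,6,7,8,10}
'a' @ 4: {1,2,3,4,6,7,8,10}
'c' @ 5: {1,2,3,4,5,6,7,8,10,11}  ✓accept
'c' @ 6: {1,2,3,4,5,6,7,8,10,11}  ✓accept
'b' @ 7: {1,2,3,4,6,7,8,9,10}
'b' @ 8: {1,2,3,4,6,7,8,9,10}
'c' @ 9: {1,2,3,4,5,6,7,8,10,11}  ✓accept
end set {1,2,3,4,5,6,7,8,10,11} — state 5 in

Answer: ACCEPT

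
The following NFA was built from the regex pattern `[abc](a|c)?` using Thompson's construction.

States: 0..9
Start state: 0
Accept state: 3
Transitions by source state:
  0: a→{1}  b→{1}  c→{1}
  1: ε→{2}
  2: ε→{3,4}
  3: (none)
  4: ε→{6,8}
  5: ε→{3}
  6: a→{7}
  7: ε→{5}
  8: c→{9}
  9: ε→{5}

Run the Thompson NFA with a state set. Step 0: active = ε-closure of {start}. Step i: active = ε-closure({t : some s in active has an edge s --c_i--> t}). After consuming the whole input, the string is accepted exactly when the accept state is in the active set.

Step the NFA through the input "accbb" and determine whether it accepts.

Answer: REJECT

Derivation:
start: ε-closure({0}) = {0}
'a' @ 1: {1,2,3,4,6,8}  (accept∈set)
'c' @ 2: {3,5,9}  (accept∈set)
'c' @ 3: {}  — no active states
rest 'bb' ignored (set empty)
final: {}; accept 3 not in set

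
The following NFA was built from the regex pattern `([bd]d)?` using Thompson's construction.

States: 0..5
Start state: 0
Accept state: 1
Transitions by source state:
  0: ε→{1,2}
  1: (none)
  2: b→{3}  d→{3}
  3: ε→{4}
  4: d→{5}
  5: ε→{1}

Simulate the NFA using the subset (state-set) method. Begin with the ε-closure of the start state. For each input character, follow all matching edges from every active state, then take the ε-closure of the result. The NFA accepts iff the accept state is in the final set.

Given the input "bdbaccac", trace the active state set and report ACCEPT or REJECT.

initial (ε-close {0}): {0,1,2}
'b' @ 1: {3,4}
'd' @ 2: {1,5}  ✓accept
'b' @ 3: {}  — dead — no transitions
rest 'accac' ignored (set empty)
after full input: {}  (accept=1 not in)

Answer: REJECT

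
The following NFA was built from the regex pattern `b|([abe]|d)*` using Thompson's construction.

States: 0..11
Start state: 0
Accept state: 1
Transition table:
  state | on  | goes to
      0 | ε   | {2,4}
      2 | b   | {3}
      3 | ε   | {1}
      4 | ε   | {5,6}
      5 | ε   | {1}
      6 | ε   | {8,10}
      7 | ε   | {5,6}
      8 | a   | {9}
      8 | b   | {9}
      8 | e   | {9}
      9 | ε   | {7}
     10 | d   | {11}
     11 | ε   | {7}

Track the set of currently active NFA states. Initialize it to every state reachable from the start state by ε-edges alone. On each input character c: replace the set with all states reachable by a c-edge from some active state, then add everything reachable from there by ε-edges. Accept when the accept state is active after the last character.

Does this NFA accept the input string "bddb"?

start: ε-closure({0}) = {0,1,2,4,5,6,8,10}
'b' @ 1: {1,3,5,6,7,8,9,10}  ✓accept
'd' @ 2: {1,5,6,7,8,10,11}  ✓accept
'd' @ 3: {1,5,6,7,8,10,11}  ✓accept
'b' @ 4: {1,5,6,7,8,9,10}  ✓accept
end set {1,5,6,7,8,9,10} — state 1 in

Answer: ACCEPT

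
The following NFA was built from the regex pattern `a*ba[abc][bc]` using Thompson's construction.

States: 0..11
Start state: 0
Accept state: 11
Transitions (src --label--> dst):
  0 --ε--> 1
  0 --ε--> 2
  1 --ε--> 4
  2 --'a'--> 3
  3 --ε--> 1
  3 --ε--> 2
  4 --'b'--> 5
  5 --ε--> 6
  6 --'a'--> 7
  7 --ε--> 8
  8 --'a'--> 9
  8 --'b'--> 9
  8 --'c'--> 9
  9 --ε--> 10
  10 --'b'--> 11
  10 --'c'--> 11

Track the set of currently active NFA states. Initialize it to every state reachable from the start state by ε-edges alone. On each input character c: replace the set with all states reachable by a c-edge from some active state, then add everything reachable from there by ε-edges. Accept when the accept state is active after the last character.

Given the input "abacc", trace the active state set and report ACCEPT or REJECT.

start: ε-closure({0}) = {0,1,2,4}
'a' @ 1: {1,2,3,4}
'b' @ 2: {5,6}
'a' @ 3: {7,8}
'c' @ 4: {9,10}
'c' @ 5: {11}  ✓accept
after full input: {11}  (accept=11 in)

Answer: ACCEPT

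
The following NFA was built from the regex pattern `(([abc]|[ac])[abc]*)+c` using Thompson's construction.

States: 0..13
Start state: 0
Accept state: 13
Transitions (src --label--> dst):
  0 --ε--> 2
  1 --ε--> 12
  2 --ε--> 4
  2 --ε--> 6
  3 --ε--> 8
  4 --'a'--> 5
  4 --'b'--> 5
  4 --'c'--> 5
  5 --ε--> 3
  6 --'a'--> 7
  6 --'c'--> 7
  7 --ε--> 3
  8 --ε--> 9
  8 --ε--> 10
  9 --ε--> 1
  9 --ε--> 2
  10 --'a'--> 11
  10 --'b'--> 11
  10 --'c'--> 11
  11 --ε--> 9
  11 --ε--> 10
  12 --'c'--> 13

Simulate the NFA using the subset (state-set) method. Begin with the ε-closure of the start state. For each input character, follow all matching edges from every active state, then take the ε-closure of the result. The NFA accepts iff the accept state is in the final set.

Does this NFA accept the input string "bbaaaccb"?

initial (ε-close {0}): {0,2,4,6}
'b' @ 1: {1,2,3,4,5,6,8,9,10,12}
'b' @ 2: {1,2,3,4,5,6,8,9,10,11,12}
'a' @ 3: {1,2,3,4,5,6,7,8,9,10,11,12}
'a' @ 4: {1,2,3,4,5,6,7,8,9,10,11,12}
'a' @ 5: {1,2,3,4,5,6,7,8,9,10,11,12}
'c' @ 6: {1,2,3,4,5,6,7,8,9,10,11,12,13}  ✓accept
'c' @ 7: {1,2,3,4,5,6,7,8,9,10,11,12,13}  ✓accept
'b' @ 8: {1,2,3,4,5,6,8,9,10,11,12}
end set {1,2,3,4,5,6,8,9,10,11,12} — state 13 not in

Answer: REJECT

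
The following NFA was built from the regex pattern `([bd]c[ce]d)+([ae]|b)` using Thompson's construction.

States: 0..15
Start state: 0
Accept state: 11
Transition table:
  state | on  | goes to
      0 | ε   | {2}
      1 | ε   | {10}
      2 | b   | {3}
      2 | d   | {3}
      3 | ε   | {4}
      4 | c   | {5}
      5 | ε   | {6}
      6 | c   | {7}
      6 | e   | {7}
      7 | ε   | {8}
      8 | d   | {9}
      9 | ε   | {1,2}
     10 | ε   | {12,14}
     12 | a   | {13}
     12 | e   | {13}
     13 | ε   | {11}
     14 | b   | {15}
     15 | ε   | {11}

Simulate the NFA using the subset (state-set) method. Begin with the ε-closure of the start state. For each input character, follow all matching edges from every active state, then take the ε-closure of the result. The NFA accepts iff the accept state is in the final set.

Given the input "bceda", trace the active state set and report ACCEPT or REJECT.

initial (ε-close {0}): {0,2}
'b' @ 1: {3,4}
'c' @ 2: {5,6}
'e' @ 3: {7,8}
'd' @ 4: {1,2,9,10,12,14}
'a' @ 5: {11,13}  ✓accept
end set {11,13} — state 11 in

Answer: ACCEPT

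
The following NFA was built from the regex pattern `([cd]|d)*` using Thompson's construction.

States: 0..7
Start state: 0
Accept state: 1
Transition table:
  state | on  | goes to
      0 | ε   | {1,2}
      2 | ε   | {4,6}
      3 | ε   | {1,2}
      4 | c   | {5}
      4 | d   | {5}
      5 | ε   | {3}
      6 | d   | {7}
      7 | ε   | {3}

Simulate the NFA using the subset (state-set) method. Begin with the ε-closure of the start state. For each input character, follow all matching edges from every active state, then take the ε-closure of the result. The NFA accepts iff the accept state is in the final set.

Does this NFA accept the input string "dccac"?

S₀ = ε-closure({0}) = {0,1,2,4,6}
'd' @ 1: {1,2,3,4,5,6,7}  ✓accept
'c' @ 2: {1,2,3,4,5,6}  ✓accept
'c' @ 3: {1,2,3,4,5,6}  ✓accept
'a' @ 4: {}  — state set empty
rest 'c' ignored (set empty)
final: {}; accept 1 not in set

Answer: REJECT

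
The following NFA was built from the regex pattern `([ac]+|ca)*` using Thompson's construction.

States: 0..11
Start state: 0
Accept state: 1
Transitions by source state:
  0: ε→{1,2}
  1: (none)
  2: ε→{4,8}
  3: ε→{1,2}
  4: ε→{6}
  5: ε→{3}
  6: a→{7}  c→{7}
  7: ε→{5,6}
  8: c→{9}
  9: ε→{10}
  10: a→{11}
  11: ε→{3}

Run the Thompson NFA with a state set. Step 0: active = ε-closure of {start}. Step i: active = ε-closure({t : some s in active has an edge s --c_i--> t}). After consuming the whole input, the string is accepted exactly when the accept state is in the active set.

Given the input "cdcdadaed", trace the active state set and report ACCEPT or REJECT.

initial (ε-close {0}): {0,1,2,4,6,8}
'c' @ 1: {1,2,3,4,5,6,7,8,9,10}  (accept∈set)
'd' @ 2: {}  — state set empty
rest 'cdadaed' ignored (set empty)
end set {} — state 1 not in

Answer: REJECT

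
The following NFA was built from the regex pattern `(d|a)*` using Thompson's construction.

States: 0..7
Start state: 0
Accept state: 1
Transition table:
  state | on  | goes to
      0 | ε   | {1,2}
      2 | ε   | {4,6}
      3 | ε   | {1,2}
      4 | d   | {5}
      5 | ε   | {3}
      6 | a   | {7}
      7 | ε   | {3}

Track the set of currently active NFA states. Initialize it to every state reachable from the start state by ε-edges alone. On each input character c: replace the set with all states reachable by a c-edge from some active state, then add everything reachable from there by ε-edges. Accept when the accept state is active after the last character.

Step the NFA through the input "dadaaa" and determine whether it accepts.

Answer: ACCEPT

Derivation:
start: ε-closure({0}) = {0,1,2,4,6}
'd' @ 1: {1,2,3,4,5,6}  (accept∈set)
'a' @ 2: {1,2,3,4,6,7}  (accept∈set)
'd' @ 3: {1,2,3,4,5,6}  (accept∈set)
'a' @ 4: {1,2,3,4,6,7}  (accept∈set)
'a' @ 5: {1,2,3,4,6,7}  (accept∈set)
'a' @ 6: {1,2,3,4,6,7}  (accept∈set)
after full input: {1,2,3,4,6,7}  (accept=1 in)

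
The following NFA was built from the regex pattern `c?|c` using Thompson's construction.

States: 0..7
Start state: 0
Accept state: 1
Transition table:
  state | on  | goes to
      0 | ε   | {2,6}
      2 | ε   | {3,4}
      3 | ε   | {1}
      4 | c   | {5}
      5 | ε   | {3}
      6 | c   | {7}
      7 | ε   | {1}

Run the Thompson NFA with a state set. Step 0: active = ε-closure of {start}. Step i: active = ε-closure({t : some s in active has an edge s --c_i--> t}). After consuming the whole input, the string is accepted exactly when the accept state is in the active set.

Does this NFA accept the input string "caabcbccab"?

Answer: REJECT

Trace:
start: ε-closure({0}) = {0,1,2,3,4,6}
'c' @ 1: {1,3,5,7}  (accept∈set)
'a' @ 2: {}  — no active states
rest 'abcbccab' ignored (set empty)
final: {}; accept 1 not in set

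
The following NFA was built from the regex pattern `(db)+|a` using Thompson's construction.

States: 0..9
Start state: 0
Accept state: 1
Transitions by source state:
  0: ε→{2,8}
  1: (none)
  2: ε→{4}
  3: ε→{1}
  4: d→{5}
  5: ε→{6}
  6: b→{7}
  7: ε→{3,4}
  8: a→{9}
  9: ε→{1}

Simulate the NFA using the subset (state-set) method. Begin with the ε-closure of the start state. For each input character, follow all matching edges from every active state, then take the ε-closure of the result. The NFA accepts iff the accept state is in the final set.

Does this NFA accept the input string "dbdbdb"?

Answer: ACCEPT

Steps:
initial (ε-close {0}): {0,2,4,8}
'd' @ 1: {5,6}
'b' @ 2: {1,3,4,7}  (accept∈set)
'd' @ 3: {5,6}
'b' @ 4: {1,3,4,7}  (accept∈set)
'd' @ 5: {5,6}
'b' @ 6: {1,3,4,7}  (accept∈set)
final: {1,3,4,7}; accept 1 in set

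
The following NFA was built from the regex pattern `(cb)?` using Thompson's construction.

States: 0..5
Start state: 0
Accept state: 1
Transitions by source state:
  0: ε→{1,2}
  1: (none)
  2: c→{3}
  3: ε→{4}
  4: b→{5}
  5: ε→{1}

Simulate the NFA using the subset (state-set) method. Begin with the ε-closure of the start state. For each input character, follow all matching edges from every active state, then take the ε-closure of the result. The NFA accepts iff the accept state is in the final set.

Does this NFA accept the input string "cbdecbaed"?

S₀ = ε-closure({0}) = {0,1,2}
'c' @ 1: {3,4}
'b' @ 2: {1,5}  ✓accept
'd' @ 3: {}  — dead — no transitions
rest 'ecbaed' ignored (set empty)
final: {}; accept 1 not in set

Answer: REJECT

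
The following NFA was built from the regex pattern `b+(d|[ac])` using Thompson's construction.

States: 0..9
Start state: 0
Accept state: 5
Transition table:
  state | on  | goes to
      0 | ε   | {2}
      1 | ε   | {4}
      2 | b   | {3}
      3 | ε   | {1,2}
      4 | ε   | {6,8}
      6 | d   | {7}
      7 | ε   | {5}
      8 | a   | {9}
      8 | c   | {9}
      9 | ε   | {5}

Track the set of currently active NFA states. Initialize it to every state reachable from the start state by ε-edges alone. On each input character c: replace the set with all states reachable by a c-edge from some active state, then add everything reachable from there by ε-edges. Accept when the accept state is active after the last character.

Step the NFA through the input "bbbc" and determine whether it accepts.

start: ε-closure({0}) = {0,2}
'b' @ 1: {1,2,3,4,6,8}
'b' @ 2: {1,2,3,4,6,8}
'b' @ 3: {1,2,3,4,6,8}
'c' @ 4: {5,9}  [accepting]
final: {5,9}; accept 5 in set

Answer: ACCEPT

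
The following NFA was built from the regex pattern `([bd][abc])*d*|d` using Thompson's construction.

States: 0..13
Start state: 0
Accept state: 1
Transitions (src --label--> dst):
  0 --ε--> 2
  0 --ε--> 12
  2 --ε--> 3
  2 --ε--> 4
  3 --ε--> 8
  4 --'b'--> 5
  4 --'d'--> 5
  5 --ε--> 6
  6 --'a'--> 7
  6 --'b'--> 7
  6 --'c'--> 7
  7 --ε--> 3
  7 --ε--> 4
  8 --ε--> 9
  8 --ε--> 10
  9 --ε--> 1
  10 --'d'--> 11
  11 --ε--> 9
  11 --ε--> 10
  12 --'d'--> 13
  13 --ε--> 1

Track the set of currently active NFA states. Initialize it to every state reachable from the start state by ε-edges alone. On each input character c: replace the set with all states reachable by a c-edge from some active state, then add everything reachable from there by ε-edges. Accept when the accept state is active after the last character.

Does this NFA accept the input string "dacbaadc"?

initial (ε-close {0}): {0,1,2,3,4,8,9,10,12}
'd' @ 1: {1,5,6,9,10,11,13}  [accepting]
'a' @ 2: {1,3,4,7,8,9,10}  [accepting]
'c' @ 3: {}  — state set empty
rest 'baadc' ignored (set empty)
end set {} — state 1 not in

Answer: REJECT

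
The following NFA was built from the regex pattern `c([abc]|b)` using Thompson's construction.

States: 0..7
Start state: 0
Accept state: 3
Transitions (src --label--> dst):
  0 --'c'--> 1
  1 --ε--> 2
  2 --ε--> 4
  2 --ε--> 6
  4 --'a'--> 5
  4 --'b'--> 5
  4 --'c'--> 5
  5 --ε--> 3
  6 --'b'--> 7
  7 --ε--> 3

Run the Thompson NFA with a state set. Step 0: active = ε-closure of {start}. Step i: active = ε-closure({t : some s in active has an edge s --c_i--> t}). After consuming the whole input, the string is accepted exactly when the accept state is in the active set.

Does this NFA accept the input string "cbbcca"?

initial (ε-close {0}): {0}
'c' @ 1: {1,2,4,6}
'b' @ 2: {3,5,7}  ✓accept
'b' @ 3: {}  — dead — no transitions
rest 'cca' ignored (set empty)
after full input: {}  (accept=3 not in)

Answer: REJECT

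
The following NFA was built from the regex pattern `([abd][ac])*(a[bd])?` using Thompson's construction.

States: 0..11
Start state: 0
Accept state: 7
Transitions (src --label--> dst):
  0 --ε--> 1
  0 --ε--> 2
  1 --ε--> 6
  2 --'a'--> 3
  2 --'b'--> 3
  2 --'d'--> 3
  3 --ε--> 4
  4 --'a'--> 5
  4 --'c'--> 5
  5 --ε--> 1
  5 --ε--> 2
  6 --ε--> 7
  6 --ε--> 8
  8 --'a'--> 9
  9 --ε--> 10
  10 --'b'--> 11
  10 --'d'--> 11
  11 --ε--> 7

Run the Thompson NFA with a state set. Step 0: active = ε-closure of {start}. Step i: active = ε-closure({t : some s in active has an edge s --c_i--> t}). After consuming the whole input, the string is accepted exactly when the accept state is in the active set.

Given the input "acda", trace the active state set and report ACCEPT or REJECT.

Answer: ACCEPT

Steps:
start: ε-closure({0}) = {0,1,2,6,7,8}
'a' @ 1: {3,4,9,10}
'c' @ 2: {1,2,5,6,7,8}  [accepting]
'd' @ 3: {3,4}
'a' @ 4: {1,2,5,6,7,8}  [accepting]
end set {1,2,5,6,7,8} — state 7 in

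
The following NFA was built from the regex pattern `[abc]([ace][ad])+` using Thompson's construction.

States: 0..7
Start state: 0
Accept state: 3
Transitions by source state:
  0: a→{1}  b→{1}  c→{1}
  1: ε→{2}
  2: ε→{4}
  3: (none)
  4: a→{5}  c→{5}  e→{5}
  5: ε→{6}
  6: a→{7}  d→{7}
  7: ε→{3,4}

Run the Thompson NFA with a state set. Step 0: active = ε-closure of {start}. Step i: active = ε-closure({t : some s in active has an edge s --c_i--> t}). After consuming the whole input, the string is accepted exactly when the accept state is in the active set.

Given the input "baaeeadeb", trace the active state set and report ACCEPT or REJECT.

Answer: REJECT

Steps:
initial (ε-close {0}): {0}
'b' @ 1: {1,2,4}
'a' @ 2: {5,6}
'a' @ 3: {3,4,7}  ✓accept
'e' @ 4: {5,6}
'e' @ 5: {}  — dead — no transitions
rest 'adeb' ignored (set empty)
after full input: {}  (accept=3 not in)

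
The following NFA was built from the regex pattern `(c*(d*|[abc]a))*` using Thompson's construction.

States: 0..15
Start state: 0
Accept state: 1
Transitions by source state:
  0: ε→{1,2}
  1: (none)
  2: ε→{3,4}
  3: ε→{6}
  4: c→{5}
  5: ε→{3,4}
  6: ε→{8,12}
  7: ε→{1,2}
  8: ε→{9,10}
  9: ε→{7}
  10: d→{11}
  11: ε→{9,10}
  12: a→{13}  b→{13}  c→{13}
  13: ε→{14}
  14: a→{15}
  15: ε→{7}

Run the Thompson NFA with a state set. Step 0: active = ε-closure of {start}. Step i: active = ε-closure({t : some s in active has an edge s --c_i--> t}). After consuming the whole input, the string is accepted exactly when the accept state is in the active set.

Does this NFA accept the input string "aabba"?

Answer: REJECT

Trace:
initial (ε-close {0}): {0,1,2,3,4,6,7,8,9,10,12}
'a' @ 1: {13,14}
'a' @ 2: {1,2,3,4,6,7,8,9,10,12,15}  [accepting]
'b' @ 3: {13,14}
'b' @ 4: {}  — dead — no transitions
rest 'a' ignored (set empty)
end set {} — state 1 not in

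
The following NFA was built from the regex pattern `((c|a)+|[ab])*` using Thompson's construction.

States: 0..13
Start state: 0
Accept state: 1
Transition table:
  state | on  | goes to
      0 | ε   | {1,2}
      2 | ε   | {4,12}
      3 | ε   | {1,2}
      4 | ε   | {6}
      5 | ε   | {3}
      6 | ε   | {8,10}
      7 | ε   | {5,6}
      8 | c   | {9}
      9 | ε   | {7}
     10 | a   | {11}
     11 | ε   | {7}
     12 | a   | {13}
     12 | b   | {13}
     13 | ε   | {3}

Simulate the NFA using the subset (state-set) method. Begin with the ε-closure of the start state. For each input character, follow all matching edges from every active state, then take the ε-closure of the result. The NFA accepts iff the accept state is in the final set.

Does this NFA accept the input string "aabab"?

Answer: ACCEPT

Steps:
initial (ε-close {0}): {0,1,2,4,6,8,10,12}
'a' @ 1: {1,2,3,4,5,6,7,8,10,11,12,13}  [accepting]
'a' @ 2: {1,2,3,4,5,6,7,8,10,11,12,13}  [accepting]
'b' @ 3: {1,2,3,4,6,8,10,12,13}  [accepting]
'a' @ 4: {1,2,3,4,5,6,7,8,10,11,12,13}  [accepting]
'b' @ 5: {1,2,3,4,6,8,10,12,13}  [accepting]
after full input: {1,2,3,4,6,8,10,12,13}  (accept=1 in)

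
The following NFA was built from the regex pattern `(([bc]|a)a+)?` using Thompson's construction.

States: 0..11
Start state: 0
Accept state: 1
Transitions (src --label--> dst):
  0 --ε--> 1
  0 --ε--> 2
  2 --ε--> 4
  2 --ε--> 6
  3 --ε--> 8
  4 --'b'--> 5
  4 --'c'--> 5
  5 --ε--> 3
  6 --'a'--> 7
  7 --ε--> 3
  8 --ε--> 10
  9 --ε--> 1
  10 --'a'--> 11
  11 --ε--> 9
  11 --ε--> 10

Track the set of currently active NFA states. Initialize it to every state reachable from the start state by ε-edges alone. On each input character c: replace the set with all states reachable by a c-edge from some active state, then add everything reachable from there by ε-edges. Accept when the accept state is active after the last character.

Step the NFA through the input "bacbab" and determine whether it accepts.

initial (ε-close {0}): {0,1,2,4,6}
'b' @ 1: {3,5,8,10}
'a' @ 2: {1,9,10,11}  (accept∈set)
'c' @ 3: {}  — dead — no transitions
rest 'bab' ignored (set empty)
end set {} — state 1 not in

Answer: REJECT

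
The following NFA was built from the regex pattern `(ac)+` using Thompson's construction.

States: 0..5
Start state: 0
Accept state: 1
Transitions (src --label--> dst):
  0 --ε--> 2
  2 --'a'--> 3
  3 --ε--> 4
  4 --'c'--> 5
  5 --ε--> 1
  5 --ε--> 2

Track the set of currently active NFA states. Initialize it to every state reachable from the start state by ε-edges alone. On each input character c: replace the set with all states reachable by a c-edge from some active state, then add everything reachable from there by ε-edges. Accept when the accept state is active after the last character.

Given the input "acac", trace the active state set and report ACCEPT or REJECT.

Answer: ACCEPT

Trace:
start: ε-closure({0}) = {0,2}
'a' @ 1: {3,4}
'c' @ 2: {1,2,5}  ✓accept
'a' @ 3: {3,4}
'c' @ 4: {1,2,5}  ✓accept
final: {1,2,5}; accept 1 in set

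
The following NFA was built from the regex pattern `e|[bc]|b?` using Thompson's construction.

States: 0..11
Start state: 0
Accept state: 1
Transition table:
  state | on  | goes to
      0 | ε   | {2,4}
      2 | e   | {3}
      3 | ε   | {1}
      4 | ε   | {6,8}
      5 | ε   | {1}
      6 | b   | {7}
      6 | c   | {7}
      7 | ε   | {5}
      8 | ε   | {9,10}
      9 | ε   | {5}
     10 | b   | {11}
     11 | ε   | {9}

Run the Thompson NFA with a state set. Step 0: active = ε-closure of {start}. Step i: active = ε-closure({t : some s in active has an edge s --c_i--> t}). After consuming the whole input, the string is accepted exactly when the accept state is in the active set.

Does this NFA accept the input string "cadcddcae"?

Answer: REJECT

Trace:
start: ε-closure({0}) = {0,1,2,4,5,6,8,9,10}
'c' @ 1: {1,5,7}  ✓accept
'a' @ 2: {}  — state set empty
rest 'dcddcae' ignored (set empty)
after full input: {}  (accept=1 not in)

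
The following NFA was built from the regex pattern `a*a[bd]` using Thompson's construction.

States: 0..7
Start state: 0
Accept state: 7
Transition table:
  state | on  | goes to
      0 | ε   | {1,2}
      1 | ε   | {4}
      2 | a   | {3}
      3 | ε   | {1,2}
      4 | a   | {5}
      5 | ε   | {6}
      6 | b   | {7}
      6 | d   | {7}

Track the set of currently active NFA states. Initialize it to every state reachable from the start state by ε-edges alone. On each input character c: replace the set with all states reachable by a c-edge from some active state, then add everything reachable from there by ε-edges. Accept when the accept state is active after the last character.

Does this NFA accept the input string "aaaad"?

start: ε-closure({0}) = {0,1,2,4}
'a' @ 1: {1,2,3,4,5,6}
'a' @ 2: {1,2,3,4,5,6}
'a' @ 3: {1,2,3,4,5,6}
'a' @ 4: {1,2,3,4,5,6}
'd' @ 5: {7}  [accepting]
final: {7}; accept 7 in set

Answer: ACCEPT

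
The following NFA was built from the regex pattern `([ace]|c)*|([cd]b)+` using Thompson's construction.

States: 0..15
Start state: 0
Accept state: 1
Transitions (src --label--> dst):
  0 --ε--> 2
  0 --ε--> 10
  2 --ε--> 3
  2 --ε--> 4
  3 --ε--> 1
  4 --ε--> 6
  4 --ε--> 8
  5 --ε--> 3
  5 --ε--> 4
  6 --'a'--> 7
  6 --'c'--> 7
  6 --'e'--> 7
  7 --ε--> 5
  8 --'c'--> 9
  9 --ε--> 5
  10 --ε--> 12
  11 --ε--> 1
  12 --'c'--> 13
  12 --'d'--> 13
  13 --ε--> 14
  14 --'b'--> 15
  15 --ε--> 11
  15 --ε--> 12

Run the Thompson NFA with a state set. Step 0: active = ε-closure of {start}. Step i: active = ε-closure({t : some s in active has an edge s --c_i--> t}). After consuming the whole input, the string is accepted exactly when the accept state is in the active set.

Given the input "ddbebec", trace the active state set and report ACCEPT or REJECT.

S₀ = ε-closure({0}) = {0,1,2,3,4,6,8,10,12}
'd' @ 1: {13,14}
'd' @ 2: {}  — dead — no transitions
rest 'bebec' ignored (set empty)
final: {}; accept 1 not in set

Answer: REJECT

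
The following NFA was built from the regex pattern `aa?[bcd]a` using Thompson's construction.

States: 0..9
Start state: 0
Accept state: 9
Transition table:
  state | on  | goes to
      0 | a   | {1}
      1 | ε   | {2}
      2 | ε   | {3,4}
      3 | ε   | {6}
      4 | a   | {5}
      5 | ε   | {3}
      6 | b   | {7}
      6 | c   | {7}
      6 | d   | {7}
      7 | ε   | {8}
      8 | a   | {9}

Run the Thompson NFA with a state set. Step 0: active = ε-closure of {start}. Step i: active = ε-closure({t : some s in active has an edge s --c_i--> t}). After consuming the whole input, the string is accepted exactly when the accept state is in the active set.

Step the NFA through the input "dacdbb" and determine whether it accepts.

initial (ε-close {0}): {0}
'd' @ 1: {}  — dead — no transitions
rest 'acdbb' ignored (set empty)
end set {} — state 9 not in

Answer: REJECT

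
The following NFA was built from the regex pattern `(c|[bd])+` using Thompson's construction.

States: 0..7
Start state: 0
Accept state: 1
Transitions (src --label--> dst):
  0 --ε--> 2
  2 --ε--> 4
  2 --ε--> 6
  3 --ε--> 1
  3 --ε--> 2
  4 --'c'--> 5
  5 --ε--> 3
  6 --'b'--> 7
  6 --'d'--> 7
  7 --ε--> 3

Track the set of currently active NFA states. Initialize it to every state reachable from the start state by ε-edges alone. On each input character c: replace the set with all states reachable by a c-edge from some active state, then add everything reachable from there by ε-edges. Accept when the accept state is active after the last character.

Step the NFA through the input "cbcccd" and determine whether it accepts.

S₀ = ε-closure({0}) = {0,2,4,6}
'c' @ 1: {1,2,3,4,5,6}  [accepting]
'b' @ 2: {1,2,3,4,6,7}  [accepting]
'c' @ 3: {1,2,3,4,5,6}  [accepting]
'c' @ 4: {1,2,3,4,5,6}  [accepting]
'c' @ 5: {1,2,3,4,5,6}  [accepting]
'd' @ 6: {1,2,3,4,6,7}  [accepting]
after full input: {1,2,3,4,6,7}  (accept=1 in)

Answer: ACCEPT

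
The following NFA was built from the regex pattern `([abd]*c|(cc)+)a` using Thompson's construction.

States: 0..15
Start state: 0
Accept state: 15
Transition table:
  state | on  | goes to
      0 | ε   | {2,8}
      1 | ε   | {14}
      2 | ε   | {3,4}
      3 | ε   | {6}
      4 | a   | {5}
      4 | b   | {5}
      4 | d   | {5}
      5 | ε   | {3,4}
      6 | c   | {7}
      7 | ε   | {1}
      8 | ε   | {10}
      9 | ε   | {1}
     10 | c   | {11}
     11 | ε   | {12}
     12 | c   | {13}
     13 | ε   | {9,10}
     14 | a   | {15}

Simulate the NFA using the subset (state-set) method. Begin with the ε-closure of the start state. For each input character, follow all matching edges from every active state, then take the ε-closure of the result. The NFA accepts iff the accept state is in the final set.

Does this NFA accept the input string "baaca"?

initial (ε-close {0}): {0,2,3,4,6,8,10}
'b' @ 1: {3,4,5,6}
'a' @ 2: {3,4,5,6}
'a' @ 3: {3,4,5,6}
'c' @ 4: {1,7,14}
'a' @ 5: {15}  ✓accept
after full input: {15}  (accept=15 in)

Answer: ACCEPT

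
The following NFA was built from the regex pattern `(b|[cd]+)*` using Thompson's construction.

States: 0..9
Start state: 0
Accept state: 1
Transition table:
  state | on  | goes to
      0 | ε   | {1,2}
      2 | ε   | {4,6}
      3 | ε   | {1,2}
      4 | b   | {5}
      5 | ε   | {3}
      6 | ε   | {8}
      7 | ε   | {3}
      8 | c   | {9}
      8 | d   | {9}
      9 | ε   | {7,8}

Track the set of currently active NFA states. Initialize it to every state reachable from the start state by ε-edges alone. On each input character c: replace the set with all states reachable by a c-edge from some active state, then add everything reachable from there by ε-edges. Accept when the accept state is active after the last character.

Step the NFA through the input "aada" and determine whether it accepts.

Answer: REJECT

Steps:
S₀ = ε-closure({0}) = {0,1,2,4,6,8}
'a' @ 1: {}  — state set empty
rest 'ada' ignored (set empty)
final: {}; accept 1 not in set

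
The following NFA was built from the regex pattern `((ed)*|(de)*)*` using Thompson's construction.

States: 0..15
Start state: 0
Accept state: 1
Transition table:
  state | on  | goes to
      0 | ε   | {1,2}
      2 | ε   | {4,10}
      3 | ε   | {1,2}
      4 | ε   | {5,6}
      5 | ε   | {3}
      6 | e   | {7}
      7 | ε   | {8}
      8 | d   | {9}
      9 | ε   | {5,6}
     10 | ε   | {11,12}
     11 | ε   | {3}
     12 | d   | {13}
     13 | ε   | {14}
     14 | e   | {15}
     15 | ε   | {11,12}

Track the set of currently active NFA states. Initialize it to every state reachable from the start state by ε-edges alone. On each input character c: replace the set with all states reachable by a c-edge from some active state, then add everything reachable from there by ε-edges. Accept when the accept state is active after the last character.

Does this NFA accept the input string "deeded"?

Answer: ACCEPT

Trace:
start: ε-closure({0}) = {0,1,2,3,4,5,6,10,11,12}
'd' @ 1: {13,14}
'e' @ 2: {1,2,3,4,5,6,10,11,12,15}  ✓accept
'e' @ 3: {7,8}
'd' @ 4: {1,2,3,4,5,6,9,10,11,12}  ✓accept
'e' @ 5: {7,8}
'd' @ 6: {1,2,3,4,5,6,9,10,11,12}  ✓accept
end set {1,2,3,4,5,6,9,10,11,12} — state 1 in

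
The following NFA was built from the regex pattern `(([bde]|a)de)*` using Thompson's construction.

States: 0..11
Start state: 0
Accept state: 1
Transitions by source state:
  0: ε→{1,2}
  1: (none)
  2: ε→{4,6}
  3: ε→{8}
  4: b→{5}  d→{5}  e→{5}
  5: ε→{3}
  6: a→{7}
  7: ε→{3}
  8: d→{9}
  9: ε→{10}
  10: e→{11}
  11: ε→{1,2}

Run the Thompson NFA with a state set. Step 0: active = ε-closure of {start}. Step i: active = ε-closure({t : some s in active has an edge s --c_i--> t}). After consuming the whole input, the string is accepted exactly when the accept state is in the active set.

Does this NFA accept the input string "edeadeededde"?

S₀ = ε-closure({0}) = {0,1,2,4,6}
'e' @ 1: {3,5,8}
'd' @ 2: {9,10}
'e' @ 3: {1,2,4,6,11}  ✓accept
'a' @ 4: {3,7,8}
'd' @ 5: {9,10}
'e' @ 6: {1,2,4,6,11}  ✓accept
'e' @ 7: {3,5,8}
'd' @ 8: {9,10}
'e' @ 9: {1,2,4,6,11}  ✓accept
'd' @ 10: {3,5,8}
'd' @ 11: {9,10}
'e' @ 12: {1,2,4,6,11}  ✓accept
end set {1,2,4,6,11} — state 1 in

Answer: ACCEPT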